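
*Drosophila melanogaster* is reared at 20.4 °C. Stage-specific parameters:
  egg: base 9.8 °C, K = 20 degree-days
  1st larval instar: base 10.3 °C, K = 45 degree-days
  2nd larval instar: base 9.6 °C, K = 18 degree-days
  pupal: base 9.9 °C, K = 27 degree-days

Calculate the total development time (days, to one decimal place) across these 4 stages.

egg: 20 / (20.4 − 9.8) = 20 / 10.6 = 1.887 d.
1st larval instar: 45 / (20.4 − 10.3) = 45 / 10.1 = 4.455 d.
2nd larval instar: 18 / (20.4 − 9.6) = 18 / 10.8 = 1.667 d.
pupal: 27 / (20.4 − 9.9) = 27 / 10.5 = 2.571 d.
Sum = 10.580 ≈ 10.6 days.

10.6 days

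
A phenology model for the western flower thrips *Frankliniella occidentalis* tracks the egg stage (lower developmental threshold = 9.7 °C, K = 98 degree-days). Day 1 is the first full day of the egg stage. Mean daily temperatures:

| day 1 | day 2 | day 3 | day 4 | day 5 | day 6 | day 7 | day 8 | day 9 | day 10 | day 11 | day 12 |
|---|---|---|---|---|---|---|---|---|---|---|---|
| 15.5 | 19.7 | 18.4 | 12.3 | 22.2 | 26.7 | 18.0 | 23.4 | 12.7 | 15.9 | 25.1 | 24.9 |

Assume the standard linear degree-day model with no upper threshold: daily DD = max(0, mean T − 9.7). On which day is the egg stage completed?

Daily DD above 9.7 °C: 5.8, 10.0, 8.7, 2.6, 12.5, 17.0, 8.3, 13.7, 3.0, 6.2, 15.4, 15.2.
Cumulative: 5.8, 15.8, 24.5, 27.1, 39.6, 56.6, 64.9, 78.6, 81.6, 87.8, 103.2, 118.4.
The total first reaches 98 DD on day 11.

day 11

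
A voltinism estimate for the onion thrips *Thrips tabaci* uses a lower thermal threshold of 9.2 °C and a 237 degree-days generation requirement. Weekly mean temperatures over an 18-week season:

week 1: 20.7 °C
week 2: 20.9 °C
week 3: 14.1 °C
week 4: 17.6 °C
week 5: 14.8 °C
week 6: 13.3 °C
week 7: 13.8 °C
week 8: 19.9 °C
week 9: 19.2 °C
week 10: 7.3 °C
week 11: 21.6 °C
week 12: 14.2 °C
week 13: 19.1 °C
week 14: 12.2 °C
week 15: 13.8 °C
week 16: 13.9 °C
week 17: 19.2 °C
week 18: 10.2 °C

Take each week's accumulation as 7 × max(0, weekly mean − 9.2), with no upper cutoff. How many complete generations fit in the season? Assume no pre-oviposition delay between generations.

Weekly DD (7 × max(0, T̄ − 9.2)): 80.5, 81.9, 34.3, 58.8, 39.2, 28.7, 32.2, 74.9, 70.0, 0.0, 86.8, 35.0, 69.3, 21.0, 32.2, 32.9, 70.0, 7.0.
Season total = 854.7 DD.
Complete generations = ⌊854.7 / 237⌋ = 3.

3 generations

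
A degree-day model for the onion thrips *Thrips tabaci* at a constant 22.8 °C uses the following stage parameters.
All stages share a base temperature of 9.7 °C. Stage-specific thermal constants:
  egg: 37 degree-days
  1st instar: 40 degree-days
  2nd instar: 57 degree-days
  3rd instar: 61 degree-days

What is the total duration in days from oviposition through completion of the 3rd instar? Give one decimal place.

Daily accumulation at 22.8 °C = 22.8 − 9.7 = 13.1 DD/day.
Total K = 37 + 40 + 57 + 61 = 195 DD.
Total duration = 195 / 13.1 = 14.885 ≈ 14.9 days.

14.9 days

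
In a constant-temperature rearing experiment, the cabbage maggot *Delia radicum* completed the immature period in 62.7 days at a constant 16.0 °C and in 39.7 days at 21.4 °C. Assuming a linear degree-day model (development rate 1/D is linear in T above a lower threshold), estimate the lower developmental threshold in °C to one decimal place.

6.7 °C

Linear rate model ⇒ the product D·(T − T_b) is constant across temperatures.
62.7·(16.0 − T_b) = 39.7·(21.4 − T_b)
T_b = (62.7·16.0 − 39.7·21.4) / (62.7 − 39.7) = 153.62 / 23.0 = 6.679 °C ≈ 6.7 °C.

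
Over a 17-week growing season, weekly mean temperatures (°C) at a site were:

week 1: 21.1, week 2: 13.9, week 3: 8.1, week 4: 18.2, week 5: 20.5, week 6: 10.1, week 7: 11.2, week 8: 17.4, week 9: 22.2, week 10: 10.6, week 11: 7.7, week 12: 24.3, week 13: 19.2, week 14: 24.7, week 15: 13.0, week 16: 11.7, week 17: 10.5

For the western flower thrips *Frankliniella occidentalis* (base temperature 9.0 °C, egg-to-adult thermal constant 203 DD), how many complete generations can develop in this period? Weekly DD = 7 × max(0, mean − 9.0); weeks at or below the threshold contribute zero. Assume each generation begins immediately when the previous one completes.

Weekly DD (7 × max(0, T̄ − 9.0)): 84.7, 34.3, 0.0, 64.4, 80.5, 7.7, 15.4, 58.8, 92.4, 11.2, 0.0, 107.1, 71.4, 109.9, 28.0, 18.9, 10.5.
Season total = 795.2 DD.
Complete generations = ⌊795.2 / 203⌋ = 3.

3 generations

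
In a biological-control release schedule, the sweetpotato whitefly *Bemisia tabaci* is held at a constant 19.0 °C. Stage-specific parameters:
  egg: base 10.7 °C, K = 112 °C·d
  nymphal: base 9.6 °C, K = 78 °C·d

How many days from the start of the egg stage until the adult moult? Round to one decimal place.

21.8 days

egg: 112 / (19.0 − 10.7) = 112 / 8.3 = 13.494 d.
nymphal: 78 / (19.0 − 9.6) = 78 / 9.4 = 8.298 d.
Sum = 21.792 ≈ 21.8 days.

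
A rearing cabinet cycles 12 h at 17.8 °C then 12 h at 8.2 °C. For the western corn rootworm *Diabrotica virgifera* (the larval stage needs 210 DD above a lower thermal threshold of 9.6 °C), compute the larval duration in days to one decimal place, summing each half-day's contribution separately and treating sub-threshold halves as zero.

Day half: max(0, 17.8 − 9.6) × 0.5 = 8.2 × 0.5 = 4.10 DD.
Night half: max(0, 8.2 − 9.6) × 0.5 = 0.0 × 0.5 = 0.00 DD.
Per 24 h: 4.10 DD/day.
Duration = 210 / 4.10 = 51.220 ≈ 51.2 days.

51.2 days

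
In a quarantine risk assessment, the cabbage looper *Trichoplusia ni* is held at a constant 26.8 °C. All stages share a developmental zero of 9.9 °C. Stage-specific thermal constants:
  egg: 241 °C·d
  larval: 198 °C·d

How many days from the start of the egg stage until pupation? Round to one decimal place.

Daily accumulation at 26.8 °C = 26.8 − 9.9 = 16.9 DD/day.
Total K = 241 + 198 = 439 DD.
Total duration = 439 / 16.9 = 25.976 ≈ 26.0 days.

26.0 days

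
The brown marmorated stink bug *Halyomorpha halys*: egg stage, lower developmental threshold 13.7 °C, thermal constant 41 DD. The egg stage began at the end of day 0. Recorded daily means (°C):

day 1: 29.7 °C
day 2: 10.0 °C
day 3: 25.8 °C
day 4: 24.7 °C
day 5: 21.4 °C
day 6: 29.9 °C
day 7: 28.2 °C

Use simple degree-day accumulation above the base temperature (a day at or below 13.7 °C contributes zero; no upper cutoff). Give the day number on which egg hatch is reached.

day 5

Daily DD above 13.7 °C: 16.0, 0.0, 12.1, 11.0, 7.7, 16.2, 14.5.
Cumulative: 16.0, 16.0, 28.1, 39.1, 46.8, 63.0, 77.5.
The total first reaches 41 DD on day 5.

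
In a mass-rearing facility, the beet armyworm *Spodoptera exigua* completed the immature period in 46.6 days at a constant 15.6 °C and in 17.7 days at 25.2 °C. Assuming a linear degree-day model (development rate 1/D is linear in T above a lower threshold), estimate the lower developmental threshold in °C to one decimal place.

9.7 °C

Under the model K = D·(T − T_b), so D₁·(T₁ − T_b) = D₂·(T₂ − T_b).
46.6·(15.6 − T_b) = 17.7·(25.2 − T_b)
T_b = (46.6·15.6 − 17.7·25.2) / (46.6 − 17.7) = 280.92 / 28.9 = 9.720 °C ≈ 9.7 °C.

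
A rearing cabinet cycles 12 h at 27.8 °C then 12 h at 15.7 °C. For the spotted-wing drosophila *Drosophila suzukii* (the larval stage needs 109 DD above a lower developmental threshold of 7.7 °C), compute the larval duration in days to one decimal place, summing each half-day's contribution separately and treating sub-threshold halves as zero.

Day half: max(0, 27.8 − 7.7) × 0.5 = 20.1 × 0.5 = 10.05 DD.
Night half: max(0, 15.7 − 7.7) × 0.5 = 8.0 × 0.5 = 4.00 DD.
Per 24 h: 14.05 DD/day.
Duration = 109 / 14.05 = 7.758 ≈ 7.8 days.

7.8 days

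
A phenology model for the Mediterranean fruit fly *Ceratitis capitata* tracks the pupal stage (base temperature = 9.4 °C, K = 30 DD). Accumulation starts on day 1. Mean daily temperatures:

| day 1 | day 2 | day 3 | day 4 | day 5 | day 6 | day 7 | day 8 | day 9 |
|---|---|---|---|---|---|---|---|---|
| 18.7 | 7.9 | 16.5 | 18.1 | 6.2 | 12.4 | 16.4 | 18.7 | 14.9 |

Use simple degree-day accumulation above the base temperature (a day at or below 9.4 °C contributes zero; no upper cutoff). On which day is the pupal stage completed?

Daily DD above 9.4 °C: 9.3, 0.0, 7.1, 8.7, 0.0, 3.0, 7.0, 9.3, 5.5.
Cumulative: 9.3, 9.3, 16.4, 25.1, 25.1, 28.1, 35.1, 44.4, 49.9.
The total first reaches 30 DD on day 7.

day 7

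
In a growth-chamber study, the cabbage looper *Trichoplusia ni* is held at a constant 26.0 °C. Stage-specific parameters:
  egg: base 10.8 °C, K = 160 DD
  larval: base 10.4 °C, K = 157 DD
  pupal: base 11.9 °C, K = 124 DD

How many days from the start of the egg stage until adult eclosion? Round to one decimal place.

29.4 days

egg: 160 / (26.0 − 10.8) = 160 / 15.2 = 10.526 d.
larval: 157 / (26.0 − 10.4) = 157 / 15.6 = 10.064 d.
pupal: 124 / (26.0 − 11.9) = 124 / 14.1 = 8.794 d.
Sum = 29.385 ≈ 29.4 days.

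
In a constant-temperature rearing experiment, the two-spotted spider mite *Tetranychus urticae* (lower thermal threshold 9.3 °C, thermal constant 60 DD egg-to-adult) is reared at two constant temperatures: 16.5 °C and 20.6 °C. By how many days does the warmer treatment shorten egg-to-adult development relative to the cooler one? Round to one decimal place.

3.0 days

At 16.5 °C: 60 / (16.5 − 9.3) = 60 / 7.2 = 8.333 d.
At 20.6 °C: 60 / (20.6 − 9.3) = 60 / 11.3 = 5.310 d.
Difference = |8.333 − 5.310| = 3.024 ≈ 3.0 days.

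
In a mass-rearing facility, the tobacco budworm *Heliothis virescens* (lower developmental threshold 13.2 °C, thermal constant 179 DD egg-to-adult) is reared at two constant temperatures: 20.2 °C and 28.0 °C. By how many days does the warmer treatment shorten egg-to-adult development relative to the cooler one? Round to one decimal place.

13.5 days

At 20.2 °C: 179 / (20.2 − 13.2) = 179 / 7.0 = 25.571 d.
At 28.0 °C: 179 / (28.0 − 13.2) = 179 / 14.8 = 12.095 d.
Difference = |25.571 − 12.095| = 13.477 ≈ 13.5 days.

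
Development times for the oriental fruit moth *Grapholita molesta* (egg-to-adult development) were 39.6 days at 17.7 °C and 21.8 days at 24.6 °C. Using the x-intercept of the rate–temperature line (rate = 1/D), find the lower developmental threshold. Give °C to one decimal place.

9.2 °C

Under the model K = D·(T − T_b), so D₁·(T₁ − T_b) = D₂·(T₂ − T_b).
39.6·(17.7 − T_b) = 21.8·(24.6 − T_b)
T_b = (39.6·17.7 − 21.8·24.6) / (39.6 − 21.8) = 164.64 / 17.8 = 9.249 °C ≈ 9.2 °C.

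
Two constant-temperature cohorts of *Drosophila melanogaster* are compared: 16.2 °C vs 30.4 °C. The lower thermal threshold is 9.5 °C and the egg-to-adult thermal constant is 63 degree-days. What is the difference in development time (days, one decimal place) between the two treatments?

At 16.2 °C: 63 / (16.2 − 9.5) = 63 / 6.7 = 9.403 d.
At 30.4 °C: 63 / (30.4 − 9.5) = 63 / 20.9 = 3.014 d.
Difference = |9.403 − 3.014| = 6.389 ≈ 6.4 days.

6.4 days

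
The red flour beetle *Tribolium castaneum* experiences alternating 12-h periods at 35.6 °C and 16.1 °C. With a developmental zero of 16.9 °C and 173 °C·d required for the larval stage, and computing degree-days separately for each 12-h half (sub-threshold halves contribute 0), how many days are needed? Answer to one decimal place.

Day half: max(0, 35.6 − 16.9) × 0.5 = 18.7 × 0.5 = 9.35 DD.
Night half: max(0, 16.1 − 16.9) × 0.5 = 0.0 × 0.5 = 0.00 DD.
Per 24 h: 9.35 DD/day.
Duration = 173 / 9.35 = 18.503 ≈ 18.5 days.

18.5 days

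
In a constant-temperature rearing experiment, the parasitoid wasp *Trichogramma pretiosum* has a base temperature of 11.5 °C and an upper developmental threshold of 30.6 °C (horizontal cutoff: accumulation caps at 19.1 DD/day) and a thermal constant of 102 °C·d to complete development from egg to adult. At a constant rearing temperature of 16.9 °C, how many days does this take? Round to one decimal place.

18.9 days

Daily accumulation = 16.9 − 11.5 = 5.4 DD/day.
Duration = 102 / 5.4 = 18.889 ≈ 18.9 days.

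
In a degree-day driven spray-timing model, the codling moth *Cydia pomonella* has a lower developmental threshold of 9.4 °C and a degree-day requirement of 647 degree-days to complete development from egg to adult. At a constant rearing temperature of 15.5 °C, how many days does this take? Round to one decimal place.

106.1 days

Daily accumulation = 15.5 − 9.4 = 6.1 DD/day.
Duration = 647 / 6.1 = 106.066 ≈ 106.1 days.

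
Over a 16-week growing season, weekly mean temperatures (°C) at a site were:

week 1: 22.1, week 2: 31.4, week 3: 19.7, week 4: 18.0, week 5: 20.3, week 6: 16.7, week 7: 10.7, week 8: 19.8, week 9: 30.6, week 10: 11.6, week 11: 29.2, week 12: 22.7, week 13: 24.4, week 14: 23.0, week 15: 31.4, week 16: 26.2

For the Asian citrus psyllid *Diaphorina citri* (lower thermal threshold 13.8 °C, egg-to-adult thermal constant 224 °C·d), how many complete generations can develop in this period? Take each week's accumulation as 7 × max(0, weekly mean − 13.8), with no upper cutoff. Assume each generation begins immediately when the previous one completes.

4 generations

Weekly DD (7 × max(0, T̄ − 13.8)): 58.1, 123.2, 41.3, 29.4, 45.5, 20.3, 0.0, 42.0, 117.6, 0.0, 107.8, 62.3, 74.2, 64.4, 123.2, 86.8.
Season total = 996.1 DD.
Complete generations = ⌊996.1 / 224⌋ = 4.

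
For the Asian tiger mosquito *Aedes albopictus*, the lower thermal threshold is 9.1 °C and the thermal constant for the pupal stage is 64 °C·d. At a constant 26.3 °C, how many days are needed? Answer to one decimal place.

3.7 days

Daily accumulation = 26.3 − 9.1 = 17.2 DD/day.
Duration = 64 / 17.2 = 3.721 ≈ 3.7 days.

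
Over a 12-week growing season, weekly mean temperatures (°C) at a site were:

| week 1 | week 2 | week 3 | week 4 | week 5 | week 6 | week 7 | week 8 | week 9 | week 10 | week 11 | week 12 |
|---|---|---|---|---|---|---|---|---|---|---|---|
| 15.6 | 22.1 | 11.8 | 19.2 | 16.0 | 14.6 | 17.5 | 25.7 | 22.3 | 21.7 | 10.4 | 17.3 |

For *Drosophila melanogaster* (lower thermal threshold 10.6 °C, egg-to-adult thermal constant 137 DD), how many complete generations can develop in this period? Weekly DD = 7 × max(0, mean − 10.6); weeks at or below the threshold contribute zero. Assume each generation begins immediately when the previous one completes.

Weekly DD (7 × max(0, T̄ − 10.6)): 35.0, 80.5, 8.4, 60.2, 37.8, 28.0, 48.3, 105.7, 81.9, 77.7, 0.0, 46.9.
Season total = 610.4 DD.
Complete generations = ⌊610.4 / 137⌋ = 4.

4 generations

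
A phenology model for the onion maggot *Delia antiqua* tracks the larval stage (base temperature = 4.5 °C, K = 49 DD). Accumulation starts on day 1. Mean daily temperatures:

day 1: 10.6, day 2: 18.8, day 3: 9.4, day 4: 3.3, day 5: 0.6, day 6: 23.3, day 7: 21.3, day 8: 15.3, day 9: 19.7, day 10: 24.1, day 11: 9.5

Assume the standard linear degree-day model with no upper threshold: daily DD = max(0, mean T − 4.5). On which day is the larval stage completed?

day 7

Daily DD above 4.5 °C: 6.1, 14.3, 4.9, 0.0, 0.0, 18.8, 16.8, 10.8, 15.2, 19.6, 5.0.
Cumulative: 6.1, 20.4, 25.3, 25.3, 25.3, 44.1, 60.9, 71.7, 86.9, 106.5, 111.5.
The total first reaches 49 DD on day 7.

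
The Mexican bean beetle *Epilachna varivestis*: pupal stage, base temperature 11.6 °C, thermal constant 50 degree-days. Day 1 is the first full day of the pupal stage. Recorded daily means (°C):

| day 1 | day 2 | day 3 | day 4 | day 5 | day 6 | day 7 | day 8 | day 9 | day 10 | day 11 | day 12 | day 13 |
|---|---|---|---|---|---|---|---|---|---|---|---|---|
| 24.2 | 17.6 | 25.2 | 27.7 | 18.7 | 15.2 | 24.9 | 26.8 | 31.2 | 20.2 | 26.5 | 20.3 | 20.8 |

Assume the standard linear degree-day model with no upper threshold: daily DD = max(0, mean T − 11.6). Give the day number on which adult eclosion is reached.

Daily DD above 11.6 °C: 12.6, 6.0, 13.6, 16.1, 7.1, 3.6, 13.3, 15.2, 19.6, 8.6, 14.9, 8.7, 9.2.
Cumulative: 12.6, 18.6, 32.2, 48.3, 55.4, 59.0, 72.3, 87.5, 107.1, 115.7, 130.6, 139.3, 148.5.
The total first reaches 50 DD on day 5.

day 5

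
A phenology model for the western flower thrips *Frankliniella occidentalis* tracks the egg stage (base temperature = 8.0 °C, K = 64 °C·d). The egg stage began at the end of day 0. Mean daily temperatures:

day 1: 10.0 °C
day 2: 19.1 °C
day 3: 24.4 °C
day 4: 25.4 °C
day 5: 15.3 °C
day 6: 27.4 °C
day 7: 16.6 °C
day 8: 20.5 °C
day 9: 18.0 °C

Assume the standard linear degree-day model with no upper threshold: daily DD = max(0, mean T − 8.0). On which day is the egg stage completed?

Daily DD above 8.0 °C: 2.0, 11.1, 16.4, 17.4, 7.3, 19.4, 8.6, 12.5, 10.0.
Cumulative: 2.0, 13.1, 29.5, 46.9, 54.2, 73.6, 82.2, 94.7, 104.7.
The total first reaches 64 DD on day 6.

day 6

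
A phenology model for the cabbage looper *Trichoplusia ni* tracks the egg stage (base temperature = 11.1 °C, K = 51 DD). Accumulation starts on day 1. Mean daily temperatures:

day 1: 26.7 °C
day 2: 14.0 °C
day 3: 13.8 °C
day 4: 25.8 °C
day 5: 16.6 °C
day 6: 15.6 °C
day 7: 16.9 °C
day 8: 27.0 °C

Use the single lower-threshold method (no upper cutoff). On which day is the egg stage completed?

day 7

Daily DD above 11.1 °C: 15.6, 2.9, 2.7, 14.7, 5.5, 4.5, 5.8, 15.9.
Cumulative: 15.6, 18.5, 21.2, 35.9, 41.4, 45.9, 51.7, 67.6.
The total first reaches 51 DD on day 7.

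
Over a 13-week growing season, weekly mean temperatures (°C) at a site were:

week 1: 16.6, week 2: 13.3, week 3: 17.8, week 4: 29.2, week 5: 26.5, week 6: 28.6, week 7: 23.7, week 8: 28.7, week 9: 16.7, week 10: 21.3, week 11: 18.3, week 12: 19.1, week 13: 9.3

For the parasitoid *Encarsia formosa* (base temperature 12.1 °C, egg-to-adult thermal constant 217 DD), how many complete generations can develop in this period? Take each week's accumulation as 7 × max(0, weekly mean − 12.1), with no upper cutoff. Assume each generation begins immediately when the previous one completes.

Weekly DD (7 × max(0, T̄ − 12.1)): 31.5, 8.4, 39.9, 119.7, 100.8, 115.5, 81.2, 116.2, 32.2, 64.4, 43.4, 49.0, 0.0.
Season total = 802.2 DD.
Complete generations = ⌊802.2 / 217⌋ = 3.

3 generations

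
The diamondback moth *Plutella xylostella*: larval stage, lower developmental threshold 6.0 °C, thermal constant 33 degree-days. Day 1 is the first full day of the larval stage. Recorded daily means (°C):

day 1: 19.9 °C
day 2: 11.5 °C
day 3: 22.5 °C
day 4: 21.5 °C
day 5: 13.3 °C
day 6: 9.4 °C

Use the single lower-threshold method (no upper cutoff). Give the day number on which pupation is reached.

day 3

Daily DD above 6.0 °C: 13.9, 5.5, 16.5, 15.5, 7.3, 3.4.
Cumulative: 13.9, 19.4, 35.9, 51.4, 58.7, 62.1.
The total first reaches 33 DD on day 3.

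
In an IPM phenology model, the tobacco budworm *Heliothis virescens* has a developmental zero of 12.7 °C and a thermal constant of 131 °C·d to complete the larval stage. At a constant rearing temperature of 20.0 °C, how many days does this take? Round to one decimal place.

Daily accumulation = 20.0 − 12.7 = 7.3 DD/day.
Duration = 131 / 7.3 = 17.945 ≈ 17.9 days.

17.9 days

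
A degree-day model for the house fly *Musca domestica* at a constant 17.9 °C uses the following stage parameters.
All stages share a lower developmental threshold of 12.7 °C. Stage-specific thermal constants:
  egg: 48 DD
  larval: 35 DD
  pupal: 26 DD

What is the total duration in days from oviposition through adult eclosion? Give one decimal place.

Daily accumulation at 17.9 °C = 17.9 − 12.7 = 5.2 DD/day.
Total K = 48 + 35 + 26 = 109 DD.
Total duration = 109 / 5.2 = 20.962 ≈ 21.0 days.

21.0 days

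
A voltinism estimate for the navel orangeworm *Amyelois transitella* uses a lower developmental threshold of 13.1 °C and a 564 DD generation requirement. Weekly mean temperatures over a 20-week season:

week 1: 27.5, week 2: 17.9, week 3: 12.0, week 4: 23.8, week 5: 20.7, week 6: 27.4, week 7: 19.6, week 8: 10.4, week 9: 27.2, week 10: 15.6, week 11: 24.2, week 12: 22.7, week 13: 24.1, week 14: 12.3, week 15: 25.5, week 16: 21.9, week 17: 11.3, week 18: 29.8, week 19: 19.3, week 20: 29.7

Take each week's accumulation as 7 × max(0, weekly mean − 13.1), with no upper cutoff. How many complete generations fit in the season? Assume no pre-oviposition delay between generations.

Weekly DD (7 × max(0, T̄ − 13.1)): 100.8, 33.6, 0.0, 74.9, 53.2, 100.1, 45.5, 0.0, 98.7, 17.5, 77.7, 67.2, 77.0, 0.0, 86.8, 61.6, 0.0, 116.9, 43.4, 116.2.
Season total = 1171.1 DD.
Complete generations = ⌊1171.1 / 564⌋ = 2.

2 generations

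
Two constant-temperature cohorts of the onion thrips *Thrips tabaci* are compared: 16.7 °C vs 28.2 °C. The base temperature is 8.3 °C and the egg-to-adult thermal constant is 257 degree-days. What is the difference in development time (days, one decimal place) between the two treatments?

17.7 days

At 16.7 °C: 257 / (16.7 − 8.3) = 257 / 8.4 = 30.595 d.
At 28.2 °C: 257 / (28.2 − 8.3) = 257 / 19.9 = 12.915 d.
Difference = |30.595 − 12.915| = 17.681 ≈ 17.7 days.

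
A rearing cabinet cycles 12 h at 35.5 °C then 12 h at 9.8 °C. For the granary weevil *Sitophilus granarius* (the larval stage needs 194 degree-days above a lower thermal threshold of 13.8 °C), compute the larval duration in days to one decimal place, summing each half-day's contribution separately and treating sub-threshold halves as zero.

17.9 days

Day half: max(0, 35.5 − 13.8) × 0.5 = 21.7 × 0.5 = 10.85 DD.
Night half: max(0, 9.8 − 13.8) × 0.5 = 0.0 × 0.5 = 0.00 DD.
Per 24 h: 10.85 DD/day.
Duration = 194 / 10.85 = 17.880 ≈ 17.9 days.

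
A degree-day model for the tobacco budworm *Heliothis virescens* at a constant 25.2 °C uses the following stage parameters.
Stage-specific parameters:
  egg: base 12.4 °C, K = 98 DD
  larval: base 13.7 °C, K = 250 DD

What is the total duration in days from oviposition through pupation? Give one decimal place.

29.4 days

egg: 98 / (25.2 − 12.4) = 98 / 12.8 = 7.656 d.
larval: 250 / (25.2 − 13.7) = 250 / 11.5 = 21.739 d.
Sum = 29.395 ≈ 29.4 days.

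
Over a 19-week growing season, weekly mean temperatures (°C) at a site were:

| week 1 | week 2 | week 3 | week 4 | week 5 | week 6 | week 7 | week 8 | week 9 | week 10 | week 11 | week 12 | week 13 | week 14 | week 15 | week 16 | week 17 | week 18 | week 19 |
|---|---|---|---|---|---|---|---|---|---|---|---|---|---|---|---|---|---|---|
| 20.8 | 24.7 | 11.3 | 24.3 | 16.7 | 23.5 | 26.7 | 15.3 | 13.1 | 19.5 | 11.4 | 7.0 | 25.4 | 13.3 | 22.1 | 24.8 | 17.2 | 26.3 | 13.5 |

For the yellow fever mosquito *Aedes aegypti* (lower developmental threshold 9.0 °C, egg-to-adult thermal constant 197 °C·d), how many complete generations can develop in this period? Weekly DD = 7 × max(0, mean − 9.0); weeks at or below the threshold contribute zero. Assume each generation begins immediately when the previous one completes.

6 generations

Weekly DD (7 × max(0, T̄ − 9.0)): 82.6, 109.9, 16.1, 107.1, 53.9, 101.5, 123.9, 44.1, 28.7, 73.5, 16.8, 0.0, 114.8, 30.1, 91.7, 110.6, 57.4, 121.1, 31.5.
Season total = 1315.3 DD.
Complete generations = ⌊1315.3 / 197⌋ = 6.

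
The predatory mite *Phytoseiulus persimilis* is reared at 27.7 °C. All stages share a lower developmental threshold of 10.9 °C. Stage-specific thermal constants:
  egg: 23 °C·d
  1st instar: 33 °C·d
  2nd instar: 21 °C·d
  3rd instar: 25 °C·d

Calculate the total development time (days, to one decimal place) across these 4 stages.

6.1 days

Daily accumulation at 27.7 °C = 27.7 − 10.9 = 16.8 DD/day.
Total K = 23 + 33 + 21 + 25 = 102 DD.
Total duration = 102 / 16.8 = 6.071 ≈ 6.1 days.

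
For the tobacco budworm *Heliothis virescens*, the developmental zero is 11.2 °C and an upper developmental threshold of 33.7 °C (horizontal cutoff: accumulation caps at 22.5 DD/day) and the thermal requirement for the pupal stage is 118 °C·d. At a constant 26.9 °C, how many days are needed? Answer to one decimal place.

7.5 days

Daily accumulation = 26.9 − 11.2 = 15.7 DD/day.
Duration = 118 / 15.7 = 7.516 ≈ 7.5 days.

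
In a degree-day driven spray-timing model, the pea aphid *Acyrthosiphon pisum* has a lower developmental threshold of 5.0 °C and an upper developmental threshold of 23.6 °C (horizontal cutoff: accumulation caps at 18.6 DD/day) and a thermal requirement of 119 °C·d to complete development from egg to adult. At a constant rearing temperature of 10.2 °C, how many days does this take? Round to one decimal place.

Daily accumulation = 10.2 − 5.0 = 5.2 DD/day.
Duration = 119 / 5.2 = 22.885 ≈ 22.9 days.

22.9 days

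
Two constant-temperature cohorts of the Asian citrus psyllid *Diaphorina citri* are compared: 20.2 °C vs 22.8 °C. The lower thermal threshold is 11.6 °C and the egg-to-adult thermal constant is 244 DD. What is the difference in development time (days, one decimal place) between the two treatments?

At 20.2 °C: 244 / (20.2 − 11.6) = 244 / 8.6 = 28.372 d.
At 22.8 °C: 244 / (22.8 − 11.6) = 244 / 11.2 = 21.786 d.
Difference = |28.372 − 21.786| = 6.586 ≈ 6.6 days.

6.6 days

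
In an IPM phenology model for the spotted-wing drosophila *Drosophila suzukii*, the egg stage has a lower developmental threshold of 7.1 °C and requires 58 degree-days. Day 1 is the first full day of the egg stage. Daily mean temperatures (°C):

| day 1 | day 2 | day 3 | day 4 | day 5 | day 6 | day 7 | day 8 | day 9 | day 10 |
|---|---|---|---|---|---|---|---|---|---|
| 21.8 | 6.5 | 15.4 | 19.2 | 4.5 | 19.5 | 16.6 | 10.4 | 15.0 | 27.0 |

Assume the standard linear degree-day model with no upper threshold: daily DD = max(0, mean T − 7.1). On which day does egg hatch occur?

Daily DD above 7.1 °C: 14.7, 0.0, 8.3, 12.1, 0.0, 12.4, 9.5, 3.3, 7.9, 19.9.
Cumulative: 14.7, 14.7, 23.0, 35.1, 35.1, 47.5, 57.0, 60.3, 68.2, 88.1.
The total first reaches 58 DD on day 8.

day 8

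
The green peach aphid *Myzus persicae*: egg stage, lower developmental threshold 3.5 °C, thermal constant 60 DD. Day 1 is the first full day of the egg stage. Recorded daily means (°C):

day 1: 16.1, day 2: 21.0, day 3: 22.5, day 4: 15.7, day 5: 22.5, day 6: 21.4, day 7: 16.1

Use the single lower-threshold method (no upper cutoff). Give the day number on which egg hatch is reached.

day 4

Daily DD above 3.5 °C: 12.6, 17.5, 19.0, 12.2, 19.0, 17.9, 12.6.
Cumulative: 12.6, 30.1, 49.1, 61.3, 80.3, 98.2, 110.8.
The total first reaches 60 DD on day 4.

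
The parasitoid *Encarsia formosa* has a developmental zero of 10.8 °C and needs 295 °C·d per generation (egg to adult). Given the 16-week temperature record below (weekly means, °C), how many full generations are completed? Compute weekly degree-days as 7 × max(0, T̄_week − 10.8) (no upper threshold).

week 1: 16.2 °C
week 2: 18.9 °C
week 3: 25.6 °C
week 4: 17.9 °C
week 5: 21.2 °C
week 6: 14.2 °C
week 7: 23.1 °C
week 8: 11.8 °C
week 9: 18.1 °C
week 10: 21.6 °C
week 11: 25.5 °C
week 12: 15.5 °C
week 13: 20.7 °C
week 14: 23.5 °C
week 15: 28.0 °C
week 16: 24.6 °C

Weekly DD (7 × max(0, T̄ − 10.8)): 37.8, 56.7, 103.6, 49.7, 72.8, 23.8, 86.1, 7.0, 51.1, 75.6, 102.9, 32.9, 69.3, 88.9, 120.4, 96.6.
Season total = 1075.2 DD.
Complete generations = ⌊1075.2 / 295⌋ = 3.

3 generations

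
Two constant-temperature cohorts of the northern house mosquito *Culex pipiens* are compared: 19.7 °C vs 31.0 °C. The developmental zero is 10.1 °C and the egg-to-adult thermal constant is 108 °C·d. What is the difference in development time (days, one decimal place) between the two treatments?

At 19.7 °C: 108 / (19.7 − 10.1) = 108 / 9.6 = 11.250 d.
At 31.0 °C: 108 / (31.0 − 10.1) = 108 / 20.9 = 5.167 d.
Difference = |11.250 − 5.167| = 6.083 ≈ 6.1 days.

6.1 days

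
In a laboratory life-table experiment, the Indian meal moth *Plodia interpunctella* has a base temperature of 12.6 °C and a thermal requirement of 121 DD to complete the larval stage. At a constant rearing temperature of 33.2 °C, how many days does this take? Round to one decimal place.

Daily accumulation = 33.2 − 12.6 = 20.6 DD/day.
Duration = 121 / 20.6 = 5.874 ≈ 5.9 days.

5.9 days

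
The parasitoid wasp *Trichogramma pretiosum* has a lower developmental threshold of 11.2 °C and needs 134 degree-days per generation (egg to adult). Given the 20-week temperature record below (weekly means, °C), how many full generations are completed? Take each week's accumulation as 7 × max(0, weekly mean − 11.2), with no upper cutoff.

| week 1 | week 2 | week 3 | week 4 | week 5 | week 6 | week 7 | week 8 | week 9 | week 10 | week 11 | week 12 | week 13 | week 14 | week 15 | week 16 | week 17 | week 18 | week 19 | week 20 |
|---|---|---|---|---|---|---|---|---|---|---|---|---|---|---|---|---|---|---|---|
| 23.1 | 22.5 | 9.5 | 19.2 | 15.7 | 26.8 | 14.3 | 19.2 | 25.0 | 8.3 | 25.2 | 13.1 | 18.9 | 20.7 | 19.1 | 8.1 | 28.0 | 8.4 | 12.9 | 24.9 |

7 generations

Weekly DD (7 × max(0, T̄ − 11.2)): 83.3, 79.1, 0.0, 56.0, 31.5, 109.2, 21.7, 56.0, 96.6, 0.0, 98.0, 13.3, 53.9, 66.5, 55.3, 0.0, 117.6, 0.0, 11.9, 95.9.
Season total = 1045.8 DD.
Complete generations = ⌊1045.8 / 134⌋ = 7.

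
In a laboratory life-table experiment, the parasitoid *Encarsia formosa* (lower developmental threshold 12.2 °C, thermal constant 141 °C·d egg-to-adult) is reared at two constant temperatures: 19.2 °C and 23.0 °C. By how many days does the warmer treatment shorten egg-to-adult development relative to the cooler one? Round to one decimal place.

At 19.2 °C: 141 / (19.2 − 12.2) = 141 / 7.0 = 20.143 d.
At 23.0 °C: 141 / (23.0 − 12.2) = 141 / 10.8 = 13.056 d.
Difference = |20.143 − 13.056| = 7.087 ≈ 7.1 days.

7.1 days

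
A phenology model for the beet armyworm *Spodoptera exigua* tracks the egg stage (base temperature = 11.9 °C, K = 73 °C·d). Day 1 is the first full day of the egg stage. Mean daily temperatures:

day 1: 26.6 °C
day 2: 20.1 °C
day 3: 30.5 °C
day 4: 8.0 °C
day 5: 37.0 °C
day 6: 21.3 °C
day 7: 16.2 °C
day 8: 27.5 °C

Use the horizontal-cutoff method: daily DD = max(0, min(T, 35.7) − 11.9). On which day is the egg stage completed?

day 6

Daily DD above 11.9 °C (capped at 23.8): 14.7, 8.2, 18.6, 0.0, 23.8, 9.4, 4.3, 15.6.
Cumulative: 14.7, 22.9, 41.5, 41.5, 65.3, 74.7, 79.0, 94.6.
The total first reaches 73 DD on day 6.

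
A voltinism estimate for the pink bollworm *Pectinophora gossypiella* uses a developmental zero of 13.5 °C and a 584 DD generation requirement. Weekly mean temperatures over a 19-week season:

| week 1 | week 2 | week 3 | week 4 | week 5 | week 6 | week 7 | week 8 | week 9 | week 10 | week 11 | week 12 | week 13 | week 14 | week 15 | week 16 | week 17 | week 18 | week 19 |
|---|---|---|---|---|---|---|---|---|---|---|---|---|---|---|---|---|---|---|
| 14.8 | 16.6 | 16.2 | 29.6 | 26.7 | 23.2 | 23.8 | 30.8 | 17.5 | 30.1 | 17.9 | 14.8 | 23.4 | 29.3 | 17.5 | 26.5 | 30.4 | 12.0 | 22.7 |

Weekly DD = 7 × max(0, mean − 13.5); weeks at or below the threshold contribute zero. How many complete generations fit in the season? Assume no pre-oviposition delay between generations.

Weekly DD (7 × max(0, T̄ − 13.5)): 9.1, 21.7, 18.9, 112.7, 92.4, 67.9, 72.1, 121.1, 28.0, 116.2, 30.8, 9.1, 69.3, 110.6, 28.0, 91.0, 118.3, 0.0, 64.4.
Season total = 1181.6 DD.
Complete generations = ⌊1181.6 / 584⌋ = 2.

2 generations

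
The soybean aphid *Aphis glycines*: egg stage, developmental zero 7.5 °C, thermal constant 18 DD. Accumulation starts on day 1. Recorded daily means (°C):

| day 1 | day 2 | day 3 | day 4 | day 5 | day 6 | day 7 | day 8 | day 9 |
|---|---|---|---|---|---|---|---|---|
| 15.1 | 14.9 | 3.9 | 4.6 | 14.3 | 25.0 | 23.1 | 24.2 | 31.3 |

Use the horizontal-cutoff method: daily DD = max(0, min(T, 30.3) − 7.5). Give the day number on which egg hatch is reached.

Daily DD above 7.5 °C (capped at 22.8): 7.6, 7.4, 0.0, 0.0, 6.8, 17.5, 15.6, 16.7, 22.8.
Cumulative: 7.6, 15.0, 15.0, 15.0, 21.8, 39.3, 54.9, 71.6, 94.4.
The total first reaches 18 DD on day 5.

day 5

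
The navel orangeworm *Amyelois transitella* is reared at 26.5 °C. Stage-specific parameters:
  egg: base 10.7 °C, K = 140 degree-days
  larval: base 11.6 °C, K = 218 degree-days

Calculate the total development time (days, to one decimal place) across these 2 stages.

egg: 140 / (26.5 − 10.7) = 140 / 15.8 = 8.861 d.
larval: 218 / (26.5 − 11.6) = 218 / 14.9 = 14.631 d.
Sum = 23.492 ≈ 23.5 days.

23.5 days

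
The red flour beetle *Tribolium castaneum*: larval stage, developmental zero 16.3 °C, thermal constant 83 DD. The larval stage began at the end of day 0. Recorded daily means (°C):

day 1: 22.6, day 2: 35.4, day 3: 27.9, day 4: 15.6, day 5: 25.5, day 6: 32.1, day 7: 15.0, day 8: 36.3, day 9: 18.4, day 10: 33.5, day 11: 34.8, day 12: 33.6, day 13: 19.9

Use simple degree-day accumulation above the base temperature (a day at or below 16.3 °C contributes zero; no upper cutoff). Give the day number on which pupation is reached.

day 9

Daily DD above 16.3 °C: 6.3, 19.1, 11.6, 0.0, 9.2, 15.8, 0.0, 20.0, 2.1, 17.2, 18.5, 17.3, 3.6.
Cumulative: 6.3, 25.4, 37.0, 37.0, 46.2, 62.0, 62.0, 82.0, 84.1, 101.3, 119.8, 137.1, 140.7.
The total first reaches 83 DD on day 9.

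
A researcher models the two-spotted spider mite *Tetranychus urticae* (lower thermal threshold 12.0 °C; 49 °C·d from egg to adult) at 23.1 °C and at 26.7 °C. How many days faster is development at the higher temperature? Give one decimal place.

At 23.1 °C: 49 / (23.1 − 12.0) = 49 / 11.1 = 4.414 d.
At 26.7 °C: 49 / (26.7 − 12.0) = 49 / 14.7 = 3.333 d.
Difference = |4.414 − 3.333| = 1.081 ≈ 1.1 days.

1.1 days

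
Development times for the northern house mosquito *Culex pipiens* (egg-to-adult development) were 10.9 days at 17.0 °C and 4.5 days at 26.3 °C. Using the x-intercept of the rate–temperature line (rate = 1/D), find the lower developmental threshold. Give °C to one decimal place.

Equal thermal constants: D₁(T₁ − T_b) = D₂(T₂ − T_b).
10.9·(17.0 − T_b) = 4.5·(26.3 − T_b)
T_b = (10.9·17.0 − 4.5·26.3) / (10.9 − 4.5) = 66.95 / 6.4 = 10.461 °C ≈ 10.5 °C.

10.5 °C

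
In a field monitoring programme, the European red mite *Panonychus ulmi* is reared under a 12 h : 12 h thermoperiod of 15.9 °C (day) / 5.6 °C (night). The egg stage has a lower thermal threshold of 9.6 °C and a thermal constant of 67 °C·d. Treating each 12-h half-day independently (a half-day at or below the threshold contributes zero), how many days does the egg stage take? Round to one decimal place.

21.3 days

Day half: max(0, 15.9 − 9.6) × 0.5 = 6.3 × 0.5 = 3.15 DD.
Night half: max(0, 5.6 − 9.6) × 0.5 = 0.0 × 0.5 = 0.00 DD.
Per 24 h: 3.15 DD/day.
Duration = 67 / 3.15 = 21.270 ≈ 21.3 days.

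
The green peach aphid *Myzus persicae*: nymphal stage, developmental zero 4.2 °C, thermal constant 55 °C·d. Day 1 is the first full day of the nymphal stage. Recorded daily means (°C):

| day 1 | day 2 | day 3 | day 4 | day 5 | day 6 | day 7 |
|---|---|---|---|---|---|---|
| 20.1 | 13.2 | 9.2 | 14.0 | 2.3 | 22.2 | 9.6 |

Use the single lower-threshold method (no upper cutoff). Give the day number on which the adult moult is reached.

day 6

Daily DD above 4.2 °C: 15.9, 9.0, 5.0, 9.8, 0.0, 18.0, 5.4.
Cumulative: 15.9, 24.9, 29.9, 39.7, 39.7, 57.7, 63.1.
The total first reaches 55 DD on day 6.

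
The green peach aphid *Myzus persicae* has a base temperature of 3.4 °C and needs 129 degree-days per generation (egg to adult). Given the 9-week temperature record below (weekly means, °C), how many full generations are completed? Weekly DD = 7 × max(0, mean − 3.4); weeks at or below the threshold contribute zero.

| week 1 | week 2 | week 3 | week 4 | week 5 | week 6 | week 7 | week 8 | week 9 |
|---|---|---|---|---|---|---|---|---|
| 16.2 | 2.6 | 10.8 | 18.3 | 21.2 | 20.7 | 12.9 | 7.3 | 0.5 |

4 generations

Weekly DD (7 × max(0, T̄ − 3.4)): 89.6, 0.0, 51.8, 104.3, 124.6, 121.1, 66.5, 27.3, 0.0.
Season total = 585.2 DD.
Complete generations = ⌊585.2 / 129⌋ = 4.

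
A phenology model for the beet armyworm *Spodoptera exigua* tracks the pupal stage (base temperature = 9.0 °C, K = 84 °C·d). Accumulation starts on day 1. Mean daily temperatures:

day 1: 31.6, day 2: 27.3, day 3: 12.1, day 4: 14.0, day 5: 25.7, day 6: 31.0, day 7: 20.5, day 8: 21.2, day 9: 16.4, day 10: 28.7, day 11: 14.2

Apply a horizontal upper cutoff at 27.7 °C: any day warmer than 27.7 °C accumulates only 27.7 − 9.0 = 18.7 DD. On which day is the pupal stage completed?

Daily DD above 9.0 °C (capped at 18.7): 18.7, 18.3, 3.1, 5.0, 16.7, 18.7, 11.5, 12.2, 7.4, 18.7, 5.2.
Cumulative: 18.7, 37.0, 40.1, 45.1, 61.8, 80.5, 92.0, 104.2, 111.6, 130.3, 135.5.
The total first reaches 84 DD on day 7.

day 7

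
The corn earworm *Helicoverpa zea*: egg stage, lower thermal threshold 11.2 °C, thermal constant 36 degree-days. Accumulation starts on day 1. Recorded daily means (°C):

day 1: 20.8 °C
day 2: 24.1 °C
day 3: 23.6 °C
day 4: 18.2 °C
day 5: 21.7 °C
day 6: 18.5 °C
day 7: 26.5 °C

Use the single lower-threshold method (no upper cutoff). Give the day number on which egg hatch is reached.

Daily DD above 11.2 °C: 9.6, 12.9, 12.4, 7.0, 10.5, 7.3, 15.3.
Cumulative: 9.6, 22.5, 34.9, 41.9, 52.4, 59.7, 75.0.
The total first reaches 36 DD on day 4.

day 4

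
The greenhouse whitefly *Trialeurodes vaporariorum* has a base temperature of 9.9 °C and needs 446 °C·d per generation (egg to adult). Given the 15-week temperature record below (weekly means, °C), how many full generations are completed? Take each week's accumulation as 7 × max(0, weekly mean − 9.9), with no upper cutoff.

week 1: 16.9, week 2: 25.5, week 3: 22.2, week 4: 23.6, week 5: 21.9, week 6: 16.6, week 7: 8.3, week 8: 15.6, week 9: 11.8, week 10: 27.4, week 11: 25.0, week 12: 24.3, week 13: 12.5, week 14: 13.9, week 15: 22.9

2 generations

Weekly DD (7 × max(0, T̄ − 9.9)): 49.0, 109.2, 86.1, 95.9, 84.0, 46.9, 0.0, 39.9, 13.3, 122.5, 105.7, 100.8, 18.2, 28.0, 91.0.
Season total = 990.5 DD.
Complete generations = ⌊990.5 / 446⌋ = 2.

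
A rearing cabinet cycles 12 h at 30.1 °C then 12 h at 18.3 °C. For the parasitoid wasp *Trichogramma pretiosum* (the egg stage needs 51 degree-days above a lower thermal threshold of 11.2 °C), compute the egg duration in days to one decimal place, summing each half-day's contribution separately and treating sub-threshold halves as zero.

3.9 days

Day half: max(0, 30.1 − 11.2) × 0.5 = 18.9 × 0.5 = 9.45 DD.
Night half: max(0, 18.3 − 11.2) × 0.5 = 7.1 × 0.5 = 3.55 DD.
Per 24 h: 13.00 DD/day.
Duration = 51 / 13.00 = 3.923 ≈ 3.9 days.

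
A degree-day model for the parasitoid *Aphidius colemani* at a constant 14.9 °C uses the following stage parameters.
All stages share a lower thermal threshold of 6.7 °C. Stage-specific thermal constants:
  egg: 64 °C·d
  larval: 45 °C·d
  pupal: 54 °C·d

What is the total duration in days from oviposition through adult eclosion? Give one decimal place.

19.9 days

Daily accumulation at 14.9 °C = 14.9 − 6.7 = 8.2 DD/day.
Total K = 64 + 45 + 54 = 163 DD.
Total duration = 163 / 8.2 = 19.878 ≈ 19.9 days.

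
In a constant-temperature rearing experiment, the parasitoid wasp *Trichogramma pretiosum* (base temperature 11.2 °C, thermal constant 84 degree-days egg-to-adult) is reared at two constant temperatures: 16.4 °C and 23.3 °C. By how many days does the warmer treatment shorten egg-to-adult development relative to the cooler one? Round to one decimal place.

9.2 days

At 16.4 °C: 84 / (16.4 − 11.2) = 84 / 5.2 = 16.154 d.
At 23.3 °C: 84 / (23.3 − 11.2) = 84 / 12.1 = 6.942 d.
Difference = |16.154 − 6.942| = 9.212 ≈ 9.2 days.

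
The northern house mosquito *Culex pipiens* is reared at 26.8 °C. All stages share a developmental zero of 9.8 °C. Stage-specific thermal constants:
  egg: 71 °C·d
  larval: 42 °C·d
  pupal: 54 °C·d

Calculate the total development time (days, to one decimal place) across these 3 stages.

9.8 days

Daily accumulation at 26.8 °C = 26.8 − 9.8 = 17.0 DD/day.
Total K = 71 + 42 + 54 = 167 DD.
Total duration = 167 / 17.0 = 9.824 ≈ 9.8 days.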